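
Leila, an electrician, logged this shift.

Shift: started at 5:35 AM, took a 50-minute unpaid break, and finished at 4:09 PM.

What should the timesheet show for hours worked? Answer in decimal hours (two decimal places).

Shift: 5:35 AM–4:09 PM = 10 h 34 min; less 50 min break → 9 h 44 min

9.73 hours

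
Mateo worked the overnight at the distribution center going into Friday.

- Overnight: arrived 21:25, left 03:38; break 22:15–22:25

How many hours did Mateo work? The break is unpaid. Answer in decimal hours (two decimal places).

6.05 hours

Overnight: 21:25 → midnight = 2 h 35 min; midnight → 03:38 = 3 h 38 min; span 6 h 13 min; less 10 min break → 6 h 3 min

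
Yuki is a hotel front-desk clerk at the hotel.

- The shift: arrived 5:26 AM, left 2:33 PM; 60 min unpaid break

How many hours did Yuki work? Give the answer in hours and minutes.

The shift: 5:26 AM–2:33 PM = 9 h 7 min; less 60 min break → 8 h 7 min

8 h 7 min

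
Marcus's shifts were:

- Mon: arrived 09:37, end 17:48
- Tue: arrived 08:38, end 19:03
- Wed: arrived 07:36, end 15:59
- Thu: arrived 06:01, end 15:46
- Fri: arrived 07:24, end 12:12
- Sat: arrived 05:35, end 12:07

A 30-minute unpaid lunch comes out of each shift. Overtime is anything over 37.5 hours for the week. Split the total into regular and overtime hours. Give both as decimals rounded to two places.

Mon: 09:37–17:48 = 8 h 11 min; less 30 min break → 7 h 41 min
Tue: 08:38–19:03 = 10 h 25 min; less 30 min break → 9 h 55 min
Wed: 07:36–15:59 = 8 h 23 min; less 30 min break → 7 h 53 min
Thu: 06:01–15:46 = 9 h 45 min; less 30 min break → 9 h 15 min
Fri: 07:24–12:12 = 4 h 48 min; less 30 min break → 4 h 18 min
Sat: 05:35–12:07 = 6 h 32 min; less 30 min break → 6 h 2 min
Total worked: 45 h 4 min = 45.07 h.
Threshold 37.5 h → overtime 7 h 34 min, regular 37 h 30 min.

Regular 37.50 hours, overtime 7.57 hours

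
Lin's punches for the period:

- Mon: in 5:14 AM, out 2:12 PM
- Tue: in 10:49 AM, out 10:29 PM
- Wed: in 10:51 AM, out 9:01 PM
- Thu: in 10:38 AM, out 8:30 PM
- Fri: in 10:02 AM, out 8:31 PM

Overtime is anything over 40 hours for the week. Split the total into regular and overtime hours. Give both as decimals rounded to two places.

Mon: 5:14 AM–2:12 PM = 8 h 58 min
Tue: 10:49 AM–10:29 PM = 11 h 40 min
Wed: 10:51 AM–9:01 PM = 10 h 10 min
Thu: 10:38 AM–8:30 PM = 9 h 52 min
Fri: 10:02 AM–8:31 PM = 10 h 29 min
Total worked: 51 h 9 min = 51.15 h.
Threshold 40 h → overtime 11 h 9 min, regular 40 h 0 min.

Regular 40.00 hours, overtime 11.15 hours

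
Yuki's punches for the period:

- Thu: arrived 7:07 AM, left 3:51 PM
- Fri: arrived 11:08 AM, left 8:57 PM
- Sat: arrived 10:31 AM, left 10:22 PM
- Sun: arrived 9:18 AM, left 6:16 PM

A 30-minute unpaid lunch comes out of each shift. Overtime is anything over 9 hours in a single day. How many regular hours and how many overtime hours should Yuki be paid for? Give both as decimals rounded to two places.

Thu: 7:07 AM–3:51 PM = 8 h 44 min; less 30 min break → 8 h 14 min
Fri: 11:08 AM–8:57 PM = 9 h 49 min; less 30 min break → 9 h 19 min
Sat: 10:31 AM–10:22 PM = 11 h 51 min; less 30 min break → 11 h 21 min
Sun: 9:18 AM–6:16 PM = 8 h 58 min; less 30 min break → 8 h 28 min
Thu reg 8 h 14 min / OT 0 h 0 min; Fri reg 9 h 0 min / OT 0 h 19 min; Sat reg 9 h 0 min / OT 2 h 21 min; Sun reg 8 h 28 min / OT 0 h 0 min.
Totals: regular 34 h 42 min, overtime 2 h 40 min.

Regular 34.70 hours, overtime 2.67 hours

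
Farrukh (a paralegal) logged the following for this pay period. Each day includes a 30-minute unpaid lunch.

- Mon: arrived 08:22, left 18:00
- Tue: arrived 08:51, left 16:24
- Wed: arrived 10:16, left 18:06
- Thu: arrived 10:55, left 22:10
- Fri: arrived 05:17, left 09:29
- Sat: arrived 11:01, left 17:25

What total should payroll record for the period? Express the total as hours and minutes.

43 h 52 min

Mon: 08:22–18:00 = 9 h 38 min; less 30 min break → 9 h 8 min
Tue: 08:51–16:24 = 7 h 33 min; less 30 min break → 7 h 3 min
Wed: 10:16–18:06 = 7 h 50 min; less 30 min break → 7 h 20 min
Thu: 10:55–22:10 = 11 h 15 min; less 30 min break → 10 h 45 min
Fri: 05:17–09:29 = 4 h 12 min; less 30 min break → 3 h 42 min
Sat: 11:01–17:25 = 6 h 24 min; less 30 min break → 5 h 54 min
Total: 9 h 8 min + 7 h 3 min + 7 h 20 min + 10 h 45 min + 3 h 42 min + 5 h 54 min = 43 h 52 min.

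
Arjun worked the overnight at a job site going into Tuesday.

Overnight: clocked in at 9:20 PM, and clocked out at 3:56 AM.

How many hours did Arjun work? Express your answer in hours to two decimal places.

6.60 hours

Overnight: 9:20 PM → midnight = 2 h 40 min; midnight → 3:56 AM = 3 h 56 min; span 6 h 36 min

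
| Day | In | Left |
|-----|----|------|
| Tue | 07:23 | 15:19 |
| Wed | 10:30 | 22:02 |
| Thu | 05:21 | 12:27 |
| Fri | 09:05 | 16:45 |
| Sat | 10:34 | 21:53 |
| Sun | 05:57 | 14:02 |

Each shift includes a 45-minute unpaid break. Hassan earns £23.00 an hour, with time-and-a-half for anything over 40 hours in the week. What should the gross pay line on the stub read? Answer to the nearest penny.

£1235.10

Tue: 07:23–15:19 = 7 h 56 min; less 45 min break → 7 h 11 min
Wed: 10:30–22:02 = 11 h 32 min; less 45 min break → 10 h 47 min
Thu: 05:21–12:27 = 7 h 6 min; less 45 min break → 6 h 21 min
Fri: 09:05–16:45 = 7 h 40 min; less 45 min break → 6 h 55 min
Sat: 10:34–21:53 = 11 h 19 min; less 45 min break → 10 h 34 min
Sun: 05:57–14:02 = 8 h 5 min; less 45 min break → 7 h 20 min
Total worked: 49 h 8 min = 2948 min.
Regular 40 h 0 min = 2400 min at £23.00/h; overtime 9 h 8 min = 548 min at £34.50/h.
Pay = (2400 × £23.00 + 548 × £34.50) ÷ 60 = £1235.10.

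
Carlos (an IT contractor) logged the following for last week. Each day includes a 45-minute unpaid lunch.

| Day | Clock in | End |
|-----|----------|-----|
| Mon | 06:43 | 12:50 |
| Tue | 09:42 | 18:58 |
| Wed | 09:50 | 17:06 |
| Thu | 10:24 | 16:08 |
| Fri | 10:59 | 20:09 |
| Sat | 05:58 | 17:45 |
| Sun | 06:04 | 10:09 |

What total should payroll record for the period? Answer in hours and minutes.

Mon: 06:43–12:50 = 6 h 7 min; less 45 min break → 5 h 22 min
Tue: 09:42–18:58 = 9 h 16 min; less 45 min break → 8 h 31 min
Wed: 09:50–17:06 = 7 h 16 min; less 45 min break → 6 h 31 min
Thu: 10:24–16:08 = 5 h 44 min; less 45 min break → 4 h 59 min
Fri: 10:59–20:09 = 9 h 10 min; less 45 min break → 8 h 25 min
Sat: 05:58–17:45 = 11 h 47 min; less 45 min break → 11 h 2 min
Sun: 06:04–10:09 = 4 h 5 min; less 45 min break → 3 h 20 min
Total: 5 h 22 min + 8 h 31 min + 6 h 31 min + 4 h 59 min + 8 h 25 min + 11 h 2 min + 3 h 20 min = 48 h 10 min.

48 h 10 min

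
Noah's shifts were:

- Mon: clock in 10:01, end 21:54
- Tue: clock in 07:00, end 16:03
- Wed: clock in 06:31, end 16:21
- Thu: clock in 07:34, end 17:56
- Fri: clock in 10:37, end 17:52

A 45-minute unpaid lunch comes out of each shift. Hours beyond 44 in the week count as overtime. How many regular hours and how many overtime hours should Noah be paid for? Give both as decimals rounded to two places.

Regular 44.00 hours, overtime 0.63 hours

Mon: 10:01–21:54 = 11 h 53 min; less 45 min break → 11 h 8 min
Tue: 07:00–16:03 = 9 h 3 min; less 45 min break → 8 h 18 min
Wed: 06:31–16:21 = 9 h 50 min; less 45 min break → 9 h 5 min
Thu: 07:34–17:56 = 10 h 22 min; less 45 min break → 9 h 37 min
Fri: 10:37–17:52 = 7 h 15 min; less 45 min break → 6 h 30 min
Total worked: 44 h 38 min = 44.63 h.
Threshold 44 h → overtime 0 h 38 min, regular 44 h 0 min.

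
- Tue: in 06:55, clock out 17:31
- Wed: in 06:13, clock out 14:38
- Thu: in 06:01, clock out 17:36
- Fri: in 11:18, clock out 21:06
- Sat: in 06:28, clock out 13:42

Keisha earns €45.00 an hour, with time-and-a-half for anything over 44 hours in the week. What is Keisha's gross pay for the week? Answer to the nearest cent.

€2225.25

Tue: 06:55–17:31 = 10 h 36 min
Wed: 06:13–14:38 = 8 h 25 min
Thu: 06:01–17:36 = 11 h 35 min
Fri: 11:18–21:06 = 9 h 48 min
Sat: 06:28–13:42 = 7 h 14 min
Total worked: 47 h 38 min = 2858 min.
Regular 44 h 0 min = 2640 min at €45.00/h; overtime 3 h 38 min = 218 min at €67.50/h.
Pay = (2640 × €45.00 + 218 × €67.50) ÷ 60 = €2225.25.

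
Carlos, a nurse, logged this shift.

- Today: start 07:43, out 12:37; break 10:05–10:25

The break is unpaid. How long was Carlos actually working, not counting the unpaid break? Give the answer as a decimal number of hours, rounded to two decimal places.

Today: 07:43–12:37 = 4 h 54 min; less 20 min break → 4 h 34 min

4.57 hours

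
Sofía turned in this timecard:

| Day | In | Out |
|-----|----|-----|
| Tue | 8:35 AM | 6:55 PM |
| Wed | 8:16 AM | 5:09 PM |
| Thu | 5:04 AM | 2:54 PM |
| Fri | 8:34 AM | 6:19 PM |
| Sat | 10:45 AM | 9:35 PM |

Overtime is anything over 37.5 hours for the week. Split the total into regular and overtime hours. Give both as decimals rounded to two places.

Regular 37.50 hours, overtime 12.13 hours

Tue: 8:35 AM–6:55 PM = 10 h 20 min
Wed: 8:16 AM–5:09 PM = 8 h 53 min
Thu: 5:04 AM–2:54 PM = 9 h 50 min
Fri: 8:34 AM–6:19 PM = 9 h 45 min
Sat: 10:45 AM–9:35 PM = 10 h 50 min
Total worked: 49 h 38 min = 49.63 h.
Threshold 37.5 h → overtime 12 h 8 min, regular 37 h 30 min.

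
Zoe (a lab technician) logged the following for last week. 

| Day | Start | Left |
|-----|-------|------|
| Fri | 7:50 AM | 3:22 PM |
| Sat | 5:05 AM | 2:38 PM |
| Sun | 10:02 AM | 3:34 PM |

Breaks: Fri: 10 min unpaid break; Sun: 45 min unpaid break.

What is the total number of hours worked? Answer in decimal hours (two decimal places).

21.70 hours

Fri: 7:50 AM–3:22 PM = 7 h 32 min; less 10 min break → 7 h 22 min
Sat: 5:05 AM–2:38 PM = 9 h 33 min
Sun: 10:02 AM–3:34 PM = 5 h 32 min; less 45 min break → 4 h 47 min
Total: 7 h 22 min + 9 h 33 min + 4 h 47 min = 21 h 42 min.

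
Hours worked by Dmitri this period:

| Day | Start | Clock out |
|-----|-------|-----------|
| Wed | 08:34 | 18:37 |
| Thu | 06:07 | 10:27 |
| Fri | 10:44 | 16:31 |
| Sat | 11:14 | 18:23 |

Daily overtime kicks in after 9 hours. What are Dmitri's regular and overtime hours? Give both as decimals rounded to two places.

Wed: 08:34–18:37 = 10 h 3 min
Thu: 06:07–10:27 = 4 h 20 min
Fri: 10:44–16:31 = 5 h 47 min
Sat: 11:14–18:23 = 7 h 9 min
Wed reg 9 h 0 min / OT 1 h 3 min; Thu reg 4 h 20 min / OT 0 h 0 min; Fri reg 5 h 47 min / OT 0 h 0 min; Sat reg 7 h 9 min / OT 0 h 0 min.
Totals: regular 26 h 16 min, overtime 1 h 3 min.

Regular 26.27 hours, overtime 1.05 hours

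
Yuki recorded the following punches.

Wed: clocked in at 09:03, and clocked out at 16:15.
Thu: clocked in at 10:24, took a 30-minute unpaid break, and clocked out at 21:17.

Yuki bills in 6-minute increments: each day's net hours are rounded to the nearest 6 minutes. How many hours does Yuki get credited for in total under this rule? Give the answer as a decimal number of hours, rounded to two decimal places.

17.60 hours

Wed: 09:03–16:15 = 7 h 12 min → rounds to 7 h 12 min
Thu: 10:24–21:17 = 10 h 53 min − 30 min = 10 h 23 min → rounds to 10 h 24 min
Total credited: 17 h 36 min.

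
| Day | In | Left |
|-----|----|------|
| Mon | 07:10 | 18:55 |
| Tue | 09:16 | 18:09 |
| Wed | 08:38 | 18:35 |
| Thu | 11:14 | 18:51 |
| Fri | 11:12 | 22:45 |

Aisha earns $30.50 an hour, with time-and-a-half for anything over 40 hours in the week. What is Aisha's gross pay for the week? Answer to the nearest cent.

Mon: 07:10–18:55 = 11 h 45 min
Tue: 09:16–18:09 = 8 h 53 min
Wed: 08:38–18:35 = 9 h 57 min
Thu: 11:14–18:51 = 7 h 37 min
Fri: 11:12–22:45 = 11 h 33 min
Total worked: 49 h 45 min = 2985 min.
Regular 40 h 0 min = 2400 min at $30.50/h; overtime 9 h 45 min = 585 min at $45.75/h.
Pay = (2400 × $30.50 + 585 × $45.75) ÷ 60 = $1666.06.

$1666.06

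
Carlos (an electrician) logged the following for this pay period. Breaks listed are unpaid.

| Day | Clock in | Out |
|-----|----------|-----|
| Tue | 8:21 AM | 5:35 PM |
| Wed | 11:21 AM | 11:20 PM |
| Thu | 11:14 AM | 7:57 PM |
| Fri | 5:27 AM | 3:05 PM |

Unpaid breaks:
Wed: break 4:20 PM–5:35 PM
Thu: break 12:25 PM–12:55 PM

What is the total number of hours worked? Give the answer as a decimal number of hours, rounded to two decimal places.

37.82 hours

Tue: 8:21 AM–5:35 PM = 9 h 14 min
Wed: 11:21 AM–11:20 PM = 11 h 59 min; less 75 min break → 10 h 44 min
Thu: 11:14 AM–7:57 PM = 8 h 43 min; less 30 min break → 8 h 13 min
Fri: 5:27 AM–3:05 PM = 9 h 38 min
Total: 9 h 14 min + 10 h 44 min + 8 h 13 min + 9 h 38 min = 37 h 49 min.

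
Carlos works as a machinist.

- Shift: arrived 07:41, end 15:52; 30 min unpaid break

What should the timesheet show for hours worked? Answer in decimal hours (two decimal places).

Shift: 07:41–15:52 = 8 h 11 min; less 30 min break → 7 h 41 min

7.68 hours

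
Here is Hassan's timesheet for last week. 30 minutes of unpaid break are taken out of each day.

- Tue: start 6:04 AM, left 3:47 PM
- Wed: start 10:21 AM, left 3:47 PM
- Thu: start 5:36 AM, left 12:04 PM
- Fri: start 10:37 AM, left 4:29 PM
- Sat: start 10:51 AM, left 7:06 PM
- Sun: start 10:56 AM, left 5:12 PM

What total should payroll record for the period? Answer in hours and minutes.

Tue: 6:04 AM–3:47 PM = 9 h 43 min; less 30 min break → 9 h 13 min
Wed: 10:21 AM–3:47 PM = 5 h 26 min; less 30 min break → 4 h 56 min
Thu: 5:36 AM–12:04 PM = 6 h 28 min; less 30 min break → 5 h 58 min
Fri: 10:37 AM–4:29 PM = 5 h 52 min; less 30 min break → 5 h 22 min
Sat: 10:51 AM–7:06 PM = 8 h 15 min; less 30 min break → 7 h 45 min
Sun: 10:56 AM–5:12 PM = 6 h 16 min; less 30 min break → 5 h 46 min
Total: 9 h 13 min + 4 h 56 min + 5 h 58 min + 5 h 22 min + 7 h 45 min + 5 h 46 min = 39 h 0 min.

39 h 0 min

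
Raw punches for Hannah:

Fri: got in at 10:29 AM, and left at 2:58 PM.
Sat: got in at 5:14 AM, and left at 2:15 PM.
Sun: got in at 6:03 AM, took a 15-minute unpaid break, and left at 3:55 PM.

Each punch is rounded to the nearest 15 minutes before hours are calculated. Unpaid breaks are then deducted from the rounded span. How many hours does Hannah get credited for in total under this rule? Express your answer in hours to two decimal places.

Fri: in 10:29 AM→10:30 AM, out 2:58 PM→3:00 PM; 4 h 30 min
Sat: in 5:14 AM→5:15 AM, out 2:15 PM→2:15 PM; 9 h 0 min
Sun: in 6:03 AM→6:00 AM, out 3:55 PM→4:00 PM; 10 h 0 min − 15 min = 9 h 45 min
Total credited: 23 h 15 min.

23.25 hours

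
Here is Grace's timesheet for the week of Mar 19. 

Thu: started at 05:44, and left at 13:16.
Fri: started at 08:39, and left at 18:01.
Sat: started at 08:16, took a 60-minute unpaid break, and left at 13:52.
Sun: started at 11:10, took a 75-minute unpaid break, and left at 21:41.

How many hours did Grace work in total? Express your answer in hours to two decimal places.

30.77 hours

Thu: 05:44–13:16 = 7 h 32 min
Fri: 08:39–18:01 = 9 h 22 min
Sat: 08:16–13:52 = 5 h 36 min; less 60 min break → 4 h 36 min
Sun: 11:10–21:41 = 10 h 31 min; less 75 min break → 9 h 16 min
Total: 7 h 32 min + 9 h 22 min + 4 h 36 min + 9 h 16 min = 30 h 46 min.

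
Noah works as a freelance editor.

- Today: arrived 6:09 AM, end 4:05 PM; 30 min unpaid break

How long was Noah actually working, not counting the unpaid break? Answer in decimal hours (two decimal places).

9.43 hours

Today: 6:09 AM–4:05 PM = 9 h 56 min; less 30 min break → 9 h 26 min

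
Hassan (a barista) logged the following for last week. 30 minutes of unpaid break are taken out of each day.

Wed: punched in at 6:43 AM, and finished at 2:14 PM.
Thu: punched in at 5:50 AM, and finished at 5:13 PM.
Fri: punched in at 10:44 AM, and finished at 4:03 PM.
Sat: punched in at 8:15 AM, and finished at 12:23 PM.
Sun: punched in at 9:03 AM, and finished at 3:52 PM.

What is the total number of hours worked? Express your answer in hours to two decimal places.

Wed: 6:43 AM–2:14 PM = 7 h 31 min; less 30 min break → 7 h 1 min
Thu: 5:50 AM–5:13 PM = 11 h 23 min; less 30 min break → 10 h 53 min
Fri: 10:44 AM–4:03 PM = 5 h 19 min; less 30 min break → 4 h 49 min
Sat: 8:15 AM–12:23 PM = 4 h 8 min; less 30 min break → 3 h 38 min
Sun: 9:03 AM–3:52 PM = 6 h 49 min; less 30 min break → 6 h 19 min
Total: 7 h 1 min + 10 h 53 min + 4 h 49 min + 3 h 38 min + 6 h 19 min = 32 h 40 min.

32.67 hours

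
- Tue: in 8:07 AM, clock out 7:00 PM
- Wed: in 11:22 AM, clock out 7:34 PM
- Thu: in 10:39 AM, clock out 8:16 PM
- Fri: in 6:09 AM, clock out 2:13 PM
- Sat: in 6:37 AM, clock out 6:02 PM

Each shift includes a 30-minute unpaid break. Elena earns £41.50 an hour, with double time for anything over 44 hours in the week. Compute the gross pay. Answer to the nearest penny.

Tue: 8:07 AM–7:00 PM = 10 h 53 min; less 30 min break → 10 h 23 min
Wed: 11:22 AM–7:34 PM = 8 h 12 min; less 30 min break → 7 h 42 min
Thu: 10:39 AM–8:16 PM = 9 h 37 min; less 30 min break → 9 h 7 min
Fri: 6:09 AM–2:13 PM = 8 h 4 min; less 30 min break → 7 h 34 min
Sat: 6:37 AM–6:02 PM = 11 h 25 min; less 30 min break → 10 h 55 min
Total worked: 45 h 41 min = 2741 min.
Regular 44 h 0 min = 2640 min at £41.50/h; overtime 1 h 41 min = 101 min at £83.00/h.
Pay = (2640 × £41.50 + 101 × £83.00) ÷ 60 = £1965.72.

£1965.72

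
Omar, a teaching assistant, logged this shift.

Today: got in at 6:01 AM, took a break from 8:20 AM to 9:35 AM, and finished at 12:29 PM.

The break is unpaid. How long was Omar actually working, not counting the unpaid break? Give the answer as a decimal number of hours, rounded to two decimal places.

5.22 hours

Today: 6:01 AM–12:29 PM = 6 h 28 min; less 75 min break → 5 h 13 min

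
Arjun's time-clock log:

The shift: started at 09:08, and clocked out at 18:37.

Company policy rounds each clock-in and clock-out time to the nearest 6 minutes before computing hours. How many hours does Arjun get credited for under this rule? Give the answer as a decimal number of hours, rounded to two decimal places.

9.50 hours

The shift: in 09:08→09:06, out 18:37→18:36; 9 h 30 min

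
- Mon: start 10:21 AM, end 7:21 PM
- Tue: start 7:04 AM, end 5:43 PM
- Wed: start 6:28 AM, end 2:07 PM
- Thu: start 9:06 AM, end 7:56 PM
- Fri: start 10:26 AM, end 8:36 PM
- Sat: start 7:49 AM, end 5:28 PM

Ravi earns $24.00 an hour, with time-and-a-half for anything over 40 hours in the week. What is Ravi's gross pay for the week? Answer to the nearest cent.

$1606.20

Mon: 10:21 AM–7:21 PM = 9 h 0 min
Tue: 7:04 AM–5:43 PM = 10 h 39 min
Wed: 6:28 AM–2:07 PM = 7 h 39 min
Thu: 9:06 AM–7:56 PM = 10 h 50 min
Fri: 10:26 AM–8:36 PM = 10 h 10 min
Sat: 7:49 AM–5:28 PM = 9 h 39 min
Total worked: 57 h 57 min = 3477 min.
Regular 40 h 0 min = 2400 min at $24.00/h; overtime 17 h 57 min = 1077 min at $36.00/h.
Pay = (2400 × $24.00 + 1077 × $36.00) ÷ 60 = $1606.20.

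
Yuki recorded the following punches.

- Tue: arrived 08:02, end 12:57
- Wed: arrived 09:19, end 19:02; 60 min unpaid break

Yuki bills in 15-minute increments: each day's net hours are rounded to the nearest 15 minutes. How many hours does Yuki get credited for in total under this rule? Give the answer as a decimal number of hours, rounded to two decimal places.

Tue: 08:02–12:57 = 4 h 55 min → rounds to 5 h 0 min
Wed: 09:19–19:02 = 9 h 43 min − 60 min = 8 h 43 min → rounds to 8 h 45 min
Total credited: 13 h 45 min.

13.75 hours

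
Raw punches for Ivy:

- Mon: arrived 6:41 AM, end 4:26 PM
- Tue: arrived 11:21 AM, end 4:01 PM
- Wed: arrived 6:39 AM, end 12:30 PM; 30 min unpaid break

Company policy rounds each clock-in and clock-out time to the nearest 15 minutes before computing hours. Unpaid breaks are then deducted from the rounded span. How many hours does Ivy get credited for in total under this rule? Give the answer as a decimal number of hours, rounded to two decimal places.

Mon: in 6:41 AM→6:45 AM, out 4:26 PM→4:30 PM; 9 h 45 min
Tue: in 11:21 AM→11:15 AM, out 4:01 PM→4:00 PM; 4 h 45 min
Wed: in 6:39 AM→6:45 AM, out 12:30 PM→12:30 PM; 5 h 45 min − 30 min = 5 h 15 min
Total credited: 19 h 45 min.

19.75 hours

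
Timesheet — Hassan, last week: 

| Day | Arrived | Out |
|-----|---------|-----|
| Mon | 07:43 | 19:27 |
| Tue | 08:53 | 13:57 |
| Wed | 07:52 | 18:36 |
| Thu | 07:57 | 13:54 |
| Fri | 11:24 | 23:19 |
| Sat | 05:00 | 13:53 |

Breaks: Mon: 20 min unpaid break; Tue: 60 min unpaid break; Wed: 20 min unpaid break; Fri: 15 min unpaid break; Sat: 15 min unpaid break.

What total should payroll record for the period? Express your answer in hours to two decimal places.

52.12 hours

Mon: 07:43–19:27 = 11 h 44 min; less 20 min break → 11 h 24 min
Tue: 08:53–13:57 = 5 h 4 min; less 60 min break → 4 h 4 min
Wed: 07:52–18:36 = 10 h 44 min; less 20 min break → 10 h 24 min
Thu: 07:57–13:54 = 5 h 57 min
Fri: 11:24–23:19 = 11 h 55 min; less 15 min break → 11 h 40 min
Sat: 05:00–13:53 = 8 h 53 min; less 15 min break → 8 h 38 min
Total: 11 h 24 min + 4 h 4 min + 10 h 24 min + 5 h 57 min + 11 h 40 min + 8 h 38 min = 52 h 7 min.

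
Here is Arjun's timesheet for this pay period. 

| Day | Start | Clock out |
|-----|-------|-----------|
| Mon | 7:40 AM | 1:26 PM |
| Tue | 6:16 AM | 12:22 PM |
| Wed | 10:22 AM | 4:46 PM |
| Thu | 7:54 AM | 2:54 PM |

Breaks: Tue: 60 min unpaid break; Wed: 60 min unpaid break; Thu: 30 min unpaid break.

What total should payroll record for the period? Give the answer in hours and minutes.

Mon: 7:40 AM–1:26 PM = 5 h 46 min
Tue: 6:16 AM–12:22 PM = 6 h 6 min; less 60 min break → 5 h 6 min
Wed: 10:22 AM–4:46 PM = 6 h 24 min; less 60 min break → 5 h 24 min
Thu: 7:54 AM–2:54 PM = 7 h 0 min; less 30 min break → 6 h 30 min
Total: 5 h 46 min + 5 h 6 min + 5 h 24 min + 6 h 30 min = 22 h 46 min.

22 h 46 min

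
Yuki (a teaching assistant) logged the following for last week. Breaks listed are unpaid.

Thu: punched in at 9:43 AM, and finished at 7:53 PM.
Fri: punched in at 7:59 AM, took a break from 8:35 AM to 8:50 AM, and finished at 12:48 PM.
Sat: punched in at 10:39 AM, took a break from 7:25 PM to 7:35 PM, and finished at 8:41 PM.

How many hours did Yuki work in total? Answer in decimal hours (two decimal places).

24.60 hours

Thu: 9:43 AM–7:53 PM = 10 h 10 min
Fri: 7:59 AM–12:48 PM = 4 h 49 min; less 15 min break → 4 h 34 min
Sat: 10:39 AM–8:41 PM = 10 h 2 min; less 10 min break → 9 h 52 min
Total: 10 h 10 min + 4 h 34 min + 9 h 52 min = 24 h 36 min.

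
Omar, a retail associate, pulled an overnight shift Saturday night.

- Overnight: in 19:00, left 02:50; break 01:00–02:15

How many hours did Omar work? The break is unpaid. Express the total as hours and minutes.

Overnight: 19:00 → midnight = 5 h 0 min; midnight → 02:50 = 2 h 50 min; span 7 h 50 min; less 75 min break → 6 h 35 min

6 h 35 min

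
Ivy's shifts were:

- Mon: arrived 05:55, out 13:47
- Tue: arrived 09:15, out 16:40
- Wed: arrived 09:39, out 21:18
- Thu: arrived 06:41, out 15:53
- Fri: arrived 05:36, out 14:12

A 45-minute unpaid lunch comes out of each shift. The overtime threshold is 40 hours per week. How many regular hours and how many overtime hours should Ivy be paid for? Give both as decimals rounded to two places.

Regular 40.00 hours, overtime 0.98 hours

Mon: 05:55–13:47 = 7 h 52 min; less 45 min break → 7 h 7 min
Tue: 09:15–16:40 = 7 h 25 min; less 45 min break → 6 h 40 min
Wed: 09:39–21:18 = 11 h 39 min; less 45 min break → 10 h 54 min
Thu: 06:41–15:53 = 9 h 12 min; less 45 min break → 8 h 27 min
Fri: 05:36–14:12 = 8 h 36 min; less 45 min break → 7 h 51 min
Total worked: 40 h 59 min = 40.98 h.
Threshold 40 h → overtime 0 h 59 min, regular 40 h 0 min.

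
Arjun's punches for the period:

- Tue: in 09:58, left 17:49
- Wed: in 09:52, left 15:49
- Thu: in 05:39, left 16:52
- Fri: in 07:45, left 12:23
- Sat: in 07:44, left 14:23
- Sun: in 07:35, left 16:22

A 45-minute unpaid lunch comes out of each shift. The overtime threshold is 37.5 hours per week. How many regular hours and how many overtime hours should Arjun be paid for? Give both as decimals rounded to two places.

Regular 37.50 hours, overtime 3.08 hours

Tue: 09:58–17:49 = 7 h 51 min; less 45 min break → 7 h 6 min
Wed: 09:52–15:49 = 5 h 57 min; less 45 min break → 5 h 12 min
Thu: 05:39–16:52 = 11 h 13 min; less 45 min break → 10 h 28 min
Fri: 07:45–12:23 = 4 h 38 min; less 45 min break → 3 h 53 min
Sat: 07:44–14:23 = 6 h 39 min; less 45 min break → 5 h 54 min
Sun: 07:35–16:22 = 8 h 47 min; less 45 min break → 8 h 2 min
Total worked: 40 h 35 min = 40.58 h.
Threshold 37.5 h → overtime 3 h 5 min, regular 37 h 30 min.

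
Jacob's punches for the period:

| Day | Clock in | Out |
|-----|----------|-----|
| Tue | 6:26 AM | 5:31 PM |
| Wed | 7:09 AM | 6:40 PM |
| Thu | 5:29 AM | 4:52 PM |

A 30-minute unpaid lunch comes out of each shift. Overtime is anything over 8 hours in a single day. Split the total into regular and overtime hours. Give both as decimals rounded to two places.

Regular 24.00 hours, overtime 8.48 hours

Tue: 6:26 AM–5:31 PM = 11 h 5 min; less 30 min break → 10 h 35 min
Wed: 7:09 AM–6:40 PM = 11 h 31 min; less 30 min break → 11 h 1 min
Thu: 5:29 AM–4:52 PM = 11 h 23 min; less 30 min break → 10 h 53 min
Tue reg 8 h 0 min / OT 2 h 35 min; Wed reg 8 h 0 min / OT 3 h 1 min; Thu reg 8 h 0 min / OT 2 h 53 min.
Totals: regular 24 h 0 min, overtime 8 h 29 min.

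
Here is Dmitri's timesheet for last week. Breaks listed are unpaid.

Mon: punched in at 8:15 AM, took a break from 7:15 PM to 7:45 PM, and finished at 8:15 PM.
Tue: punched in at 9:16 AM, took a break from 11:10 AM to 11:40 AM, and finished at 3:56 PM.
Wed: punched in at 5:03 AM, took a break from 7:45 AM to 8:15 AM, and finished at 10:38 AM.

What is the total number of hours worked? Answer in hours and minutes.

Mon: 8:15 AM–8:15 PM = 12 h 0 min; less 30 min break → 11 h 30 min
Tue: 9:16 AM–3:56 PM = 6 h 40 min; less 30 min break → 6 h 10 min
Wed: 5:03 AM–10:38 AM = 5 h 35 min; less 30 min break → 5 h 5 min
Total: 11 h 30 min + 6 h 10 min + 5 h 5 min = 22 h 45 min.

22 h 45 min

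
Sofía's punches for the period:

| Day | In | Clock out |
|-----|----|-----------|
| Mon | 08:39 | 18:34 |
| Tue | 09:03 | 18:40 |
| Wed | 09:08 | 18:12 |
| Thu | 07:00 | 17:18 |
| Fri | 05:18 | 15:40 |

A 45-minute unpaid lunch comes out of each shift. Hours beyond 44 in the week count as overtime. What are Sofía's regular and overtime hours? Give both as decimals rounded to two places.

Mon: 08:39–18:34 = 9 h 55 min; less 45 min break → 9 h 10 min
Tue: 09:03–18:40 = 9 h 37 min; less 45 min break → 8 h 52 min
Wed: 09:08–18:12 = 9 h 4 min; less 45 min break → 8 h 19 min
Thu: 07:00–17:18 = 10 h 18 min; less 45 min break → 9 h 33 min
Fri: 05:18–15:40 = 10 h 22 min; less 45 min break → 9 h 37 min
Total worked: 45 h 31 min = 45.52 h.
Threshold 44 h → overtime 1 h 31 min, regular 44 h 0 min.

Regular 44.00 hours, overtime 1.52 hours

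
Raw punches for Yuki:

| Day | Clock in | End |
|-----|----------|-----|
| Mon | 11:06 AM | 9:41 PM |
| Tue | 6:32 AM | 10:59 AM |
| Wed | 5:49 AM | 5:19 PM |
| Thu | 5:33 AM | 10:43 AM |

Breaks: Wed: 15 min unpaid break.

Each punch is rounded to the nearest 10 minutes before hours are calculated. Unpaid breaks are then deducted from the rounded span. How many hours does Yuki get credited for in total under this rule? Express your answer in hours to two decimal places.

31.42 hours

Mon: in 11:06 AM→11:10 AM, out 9:41 PM→9:40 PM; 10 h 30 min
Tue: in 6:32 AM→6:30 AM, out 10:59 AM→11:00 AM; 4 h 30 min
Wed: in 5:49 AM→5:50 AM, out 5:19 PM→5:20 PM; 11 h 30 min − 15 min = 11 h 15 min
Thu: in 5:33 AM→5:30 AM, out 10:43 AM→10:40 AM; 5 h 10 min
Total credited: 31 h 25 min.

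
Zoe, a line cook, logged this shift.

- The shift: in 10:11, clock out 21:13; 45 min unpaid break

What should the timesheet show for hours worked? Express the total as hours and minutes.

10 h 17 min

The shift: 10:11–21:13 = 11 h 2 min; less 45 min break → 10 h 17 min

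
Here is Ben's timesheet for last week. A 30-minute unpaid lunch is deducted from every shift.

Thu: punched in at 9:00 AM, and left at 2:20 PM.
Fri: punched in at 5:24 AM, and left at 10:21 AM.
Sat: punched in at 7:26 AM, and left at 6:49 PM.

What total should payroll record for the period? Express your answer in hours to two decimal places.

Thu: 9:00 AM–2:20 PM = 5 h 20 min; less 30 min break → 4 h 50 min
Fri: 5:24 AM–10:21 AM = 4 h 57 min; less 30 min break → 4 h 27 min
Sat: 7:26 AM–6:49 PM = 11 h 23 min; less 30 min break → 10 h 53 min
Total: 4 h 50 min + 4 h 27 min + 10 h 53 min = 20 h 10 min.

20.17 hours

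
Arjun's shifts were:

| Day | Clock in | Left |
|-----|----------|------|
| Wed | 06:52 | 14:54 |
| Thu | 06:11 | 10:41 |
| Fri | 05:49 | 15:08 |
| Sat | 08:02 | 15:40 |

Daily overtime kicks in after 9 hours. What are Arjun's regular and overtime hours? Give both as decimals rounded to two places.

Wed: 06:52–14:54 = 8 h 2 min
Thu: 06:11–10:41 = 4 h 30 min
Fri: 05:49–15:08 = 9 h 19 min
Sat: 08:02–15:40 = 7 h 38 min
Wed reg 8 h 2 min / OT 0 h 0 min; Thu reg 4 h 30 min / OT 0 h 0 min; Fri reg 9 h 0 min / OT 0 h 19 min; Sat reg 7 h 38 min / OT 0 h 0 min.
Totals: regular 29 h 10 min, overtime 0 h 19 min.

Regular 29.17 hours, overtime 0.32 hours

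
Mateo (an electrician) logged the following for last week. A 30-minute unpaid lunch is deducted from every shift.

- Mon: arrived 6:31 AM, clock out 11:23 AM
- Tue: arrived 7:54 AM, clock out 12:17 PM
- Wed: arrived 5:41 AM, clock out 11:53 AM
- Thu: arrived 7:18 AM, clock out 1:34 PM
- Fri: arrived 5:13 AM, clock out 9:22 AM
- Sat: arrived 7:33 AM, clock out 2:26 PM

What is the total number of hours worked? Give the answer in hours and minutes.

Mon: 6:31 AM–11:23 AM = 4 h 52 min; less 30 min break → 4 h 22 min
Tue: 7:54 AM–12:17 PM = 4 h 23 min; less 30 min break → 3 h 53 min
Wed: 5:41 AM–11:53 AM = 6 h 12 min; less 30 min break → 5 h 42 min
Thu: 7:18 AM–1:34 PM = 6 h 16 min; less 30 min break → 5 h 46 min
Fri: 5:13 AM–9:22 AM = 4 h 9 min; less 30 min break → 3 h 39 min
Sat: 7:33 AM–2:26 PM = 6 h 53 min; less 30 min break → 6 h 23 min
Total: 4 h 22 min + 3 h 53 min + 5 h 42 min + 5 h 46 min + 3 h 39 min + 6 h 23 min = 29 h 45 min.

29 h 45 min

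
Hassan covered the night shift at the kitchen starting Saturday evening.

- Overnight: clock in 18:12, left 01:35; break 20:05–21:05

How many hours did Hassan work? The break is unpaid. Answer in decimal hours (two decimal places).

Overnight: 18:12 → midnight = 5 h 48 min; midnight → 01:35 = 1 h 35 min; span 7 h 23 min; less 60 min break → 6 h 23 min

6.38 hours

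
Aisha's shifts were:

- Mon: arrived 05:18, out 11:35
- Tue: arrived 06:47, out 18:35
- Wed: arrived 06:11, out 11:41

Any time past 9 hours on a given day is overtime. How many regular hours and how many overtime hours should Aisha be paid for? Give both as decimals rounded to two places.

Mon: 05:18–11:35 = 6 h 17 min
Tue: 06:47–18:35 = 11 h 48 min
Wed: 06:11–11:41 = 5 h 30 min
Mon reg 6 h 17 min / OT 0 h 0 min; Tue reg 9 h 0 min / OT 2 h 48 min; Wed reg 5 h 30 min / OT 0 h 0 min.
Totals: regular 20 h 47 min, overtime 2 h 48 min.

Regular 20.78 hours, overtime 2.80 hours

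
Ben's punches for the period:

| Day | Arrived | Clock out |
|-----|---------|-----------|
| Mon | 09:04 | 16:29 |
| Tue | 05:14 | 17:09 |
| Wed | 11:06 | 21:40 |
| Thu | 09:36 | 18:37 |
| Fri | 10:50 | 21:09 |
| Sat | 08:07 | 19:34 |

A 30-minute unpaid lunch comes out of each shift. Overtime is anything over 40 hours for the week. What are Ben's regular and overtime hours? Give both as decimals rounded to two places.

Regular 40.00 hours, overtime 17.68 hours

Mon: 09:04–16:29 = 7 h 25 min; less 30 min break → 6 h 55 min
Tue: 05:14–17:09 = 11 h 55 min; less 30 min break → 11 h 25 min
Wed: 11:06–21:40 = 10 h 34 min; less 30 min break → 10 h 4 min
Thu: 09:36–18:37 = 9 h 1 min; less 30 min break → 8 h 31 min
Fri: 10:50–21:09 = 10 h 19 min; less 30 min break → 9 h 49 min
Sat: 08:07–19:34 = 11 h 27 min; less 30 min break → 10 h 57 min
Total worked: 57 h 41 min = 57.68 h.
Threshold 40 h → overtime 17 h 41 min, regular 40 h 0 min.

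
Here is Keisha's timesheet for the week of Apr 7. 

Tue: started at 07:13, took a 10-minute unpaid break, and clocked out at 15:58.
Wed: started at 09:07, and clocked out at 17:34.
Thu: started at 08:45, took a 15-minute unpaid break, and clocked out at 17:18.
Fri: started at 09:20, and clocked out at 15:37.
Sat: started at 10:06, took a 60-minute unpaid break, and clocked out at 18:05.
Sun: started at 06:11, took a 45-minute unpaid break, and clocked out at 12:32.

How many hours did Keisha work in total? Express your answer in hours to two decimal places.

Tue: 07:13–15:58 = 8 h 45 min; less 10 min break → 8 h 35 min
Wed: 09:07–17:34 = 8 h 27 min
Thu: 08:45–17:18 = 8 h 33 min; less 15 min break → 8 h 18 min
Fri: 09:20–15:37 = 6 h 17 min
Sat: 10:06–18:05 = 7 h 59 min; less 60 min break → 6 h 59 min
Sun: 06:11–12:32 = 6 h 21 min; less 45 min break → 5 h 36 min
Total: 8 h 35 min + 8 h 27 min + 8 h 18 min + 6 h 17 min + 6 h 59 min + 5 h 36 min = 44 h 12 min.

44.20 hours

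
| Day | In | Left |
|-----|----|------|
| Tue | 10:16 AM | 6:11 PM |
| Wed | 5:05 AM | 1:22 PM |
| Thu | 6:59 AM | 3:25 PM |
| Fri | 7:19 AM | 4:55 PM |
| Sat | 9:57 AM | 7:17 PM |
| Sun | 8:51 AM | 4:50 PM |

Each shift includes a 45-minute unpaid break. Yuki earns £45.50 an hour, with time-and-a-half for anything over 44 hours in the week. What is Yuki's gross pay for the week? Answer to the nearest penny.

Tue: 10:16 AM–6:11 PM = 7 h 55 min; less 45 min break → 7 h 10 min
Wed: 5:05 AM–1:22 PM = 8 h 17 min; less 45 min break → 7 h 32 min
Thu: 6:59 AM–3:25 PM = 8 h 26 min; less 45 min break → 7 h 41 min
Fri: 7:19 AM–4:55 PM = 9 h 36 min; less 45 min break → 8 h 51 min
Sat: 9:57 AM–7:17 PM = 9 h 20 min; less 45 min break → 8 h 35 min
Sun: 8:51 AM–4:50 PM = 7 h 59 min; less 45 min break → 7 h 14 min
Total worked: 47 h 3 min = 2823 min.
Regular 44 h 0 min = 2640 min at £45.50/h; overtime 3 h 3 min = 183 min at £68.25/h.
Pay = (2640 × £45.50 + 183 × £68.25) ÷ 60 = £2210.16.

£2210.16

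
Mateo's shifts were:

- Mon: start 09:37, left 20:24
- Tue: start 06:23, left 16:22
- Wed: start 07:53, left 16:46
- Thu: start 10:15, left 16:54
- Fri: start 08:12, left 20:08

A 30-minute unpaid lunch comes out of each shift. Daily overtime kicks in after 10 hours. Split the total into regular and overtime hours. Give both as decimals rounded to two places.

Regular 44.02 hours, overtime 1.72 hours

Mon: 09:37–20:24 = 10 h 47 min; less 30 min break → 10 h 17 min
Tue: 06:23–16:22 = 9 h 59 min; less 30 min break → 9 h 29 min
Wed: 07:53–16:46 = 8 h 53 min; less 30 min break → 8 h 23 min
Thu: 10:15–16:54 = 6 h 39 min; less 30 min break → 6 h 9 min
Fri: 08:12–20:08 = 11 h 56 min; less 30 min break → 11 h 26 min
Mon reg 10 h 0 min / OT 0 h 17 min; Tue reg 9 h 29 min / OT 0 h 0 min; Wed reg 8 h 23 min / OT 0 h 0 min; Thu reg 6 h 9 min / OT 0 h 0 min; Fri reg 10 h 0 min / OT 1 h 26 min.
Totals: regular 44 h 1 min, overtime 1 h 43 min.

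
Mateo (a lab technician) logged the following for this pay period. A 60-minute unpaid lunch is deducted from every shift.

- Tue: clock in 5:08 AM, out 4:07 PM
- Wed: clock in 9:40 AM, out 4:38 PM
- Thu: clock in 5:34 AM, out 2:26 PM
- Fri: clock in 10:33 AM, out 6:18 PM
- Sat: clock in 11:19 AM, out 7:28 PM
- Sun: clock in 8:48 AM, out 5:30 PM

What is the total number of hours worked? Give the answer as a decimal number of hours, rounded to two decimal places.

45.42 hours

Tue: 5:08 AM–4:07 PM = 10 h 59 min; less 60 min break → 9 h 59 min
Wed: 9:40 AM–4:38 PM = 6 h 58 min; less 60 min break → 5 h 58 min
Thu: 5:34 AM–2:26 PM = 8 h 52 min; less 60 min break → 7 h 52 min
Fri: 10:33 AM–6:18 PM = 7 h 45 min; less 60 min break → 6 h 45 min
Sat: 11:19 AM–7:28 PM = 8 h 9 min; less 60 min break → 7 h 9 min
Sun: 8:48 AM–5:30 PM = 8 h 42 min; less 60 min break → 7 h 42 min
Total: 9 h 59 min + 5 h 58 min + 7 h 52 min + 6 h 45 min + 7 h 9 min + 7 h 42 min = 45 h 25 min.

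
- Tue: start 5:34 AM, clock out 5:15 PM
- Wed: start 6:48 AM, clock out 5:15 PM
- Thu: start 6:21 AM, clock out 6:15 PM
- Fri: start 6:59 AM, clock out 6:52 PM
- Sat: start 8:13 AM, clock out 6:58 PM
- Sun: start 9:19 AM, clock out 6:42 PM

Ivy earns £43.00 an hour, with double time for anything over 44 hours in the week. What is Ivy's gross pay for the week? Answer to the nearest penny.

Tue: 5:34 AM–5:15 PM = 11 h 41 min
Wed: 6:48 AM–5:15 PM = 10 h 27 min
Thu: 6:21 AM–6:15 PM = 11 h 54 min
Fri: 6:59 AM–6:52 PM = 11 h 53 min
Sat: 8:13 AM–6:58 PM = 10 h 45 min
Sun: 9:19 AM–6:42 PM = 9 h 23 min
Total worked: 66 h 3 min = 3963 min.
Regular 44 h 0 min = 2640 min at £43.00/h; overtime 22 h 3 min = 1323 min at £86.00/h.
Pay = (2640 × £43.00 + 1323 × £86.00) ÷ 60 = £3788.30.

£3788.30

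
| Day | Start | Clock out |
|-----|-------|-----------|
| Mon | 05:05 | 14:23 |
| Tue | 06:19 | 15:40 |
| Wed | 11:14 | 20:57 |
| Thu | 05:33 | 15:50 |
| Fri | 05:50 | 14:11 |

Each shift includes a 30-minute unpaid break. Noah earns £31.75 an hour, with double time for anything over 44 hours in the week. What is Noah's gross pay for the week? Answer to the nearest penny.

£1428.75

Mon: 05:05–14:23 = 9 h 18 min; less 30 min break → 8 h 48 min
Tue: 06:19–15:40 = 9 h 21 min; less 30 min break → 8 h 51 min
Wed: 11:14–20:57 = 9 h 43 min; less 30 min break → 9 h 13 min
Thu: 05:33–15:50 = 10 h 17 min; less 30 min break → 9 h 47 min
Fri: 05:50–14:11 = 8 h 21 min; less 30 min break → 7 h 51 min
Total worked: 44 h 30 min = 2670 min.
Regular 44 h 0 min = 2640 min at £31.75/h; overtime 0 h 30 min = 30 min at £63.50/h.
Pay = (2640 × £31.75 + 30 × £63.50) ÷ 60 = £1428.75.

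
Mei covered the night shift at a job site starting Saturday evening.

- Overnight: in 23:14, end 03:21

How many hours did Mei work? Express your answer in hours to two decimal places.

4.12 hours

Overnight: 23:14 → midnight = 0 h 46 min; midnight → 03:21 = 3 h 21 min; span 4 h 7 min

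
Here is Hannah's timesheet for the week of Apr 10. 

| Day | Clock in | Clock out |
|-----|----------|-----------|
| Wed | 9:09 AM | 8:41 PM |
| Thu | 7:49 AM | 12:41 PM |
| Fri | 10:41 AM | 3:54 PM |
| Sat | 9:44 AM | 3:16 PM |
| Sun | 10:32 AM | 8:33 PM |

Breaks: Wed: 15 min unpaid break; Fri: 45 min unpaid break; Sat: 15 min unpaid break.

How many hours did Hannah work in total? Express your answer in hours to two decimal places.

Wed: 9:09 AM–8:41 PM = 11 h 32 min; less 15 min break → 11 h 17 min
Thu: 7:49 AM–12:41 PM = 4 h 52 min
Fri: 10:41 AM–3:54 PM = 5 h 13 min; less 45 min break → 4 h 28 min
Sat: 9:44 AM–3:16 PM = 5 h 32 min; less 15 min break → 5 h 17 min
Sun: 10:32 AM–8:33 PM = 10 h 1 min
Total: 11 h 17 min + 4 h 52 min + 4 h 28 min + 5 h 17 min + 10 h 1 min = 35 h 55 min.

35.92 hours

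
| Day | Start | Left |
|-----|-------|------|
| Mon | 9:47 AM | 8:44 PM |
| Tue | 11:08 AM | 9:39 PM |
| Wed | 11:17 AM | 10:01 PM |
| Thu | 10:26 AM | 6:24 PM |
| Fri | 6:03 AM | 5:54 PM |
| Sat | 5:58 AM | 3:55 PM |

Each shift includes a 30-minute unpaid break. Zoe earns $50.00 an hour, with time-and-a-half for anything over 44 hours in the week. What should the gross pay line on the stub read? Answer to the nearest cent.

$3322.50

Mon: 9:47 AM–8:44 PM = 10 h 57 min; less 30 min break → 10 h 27 min
Tue: 11:08 AM–9:39 PM = 10 h 31 min; less 30 min break → 10 h 1 min
Wed: 11:17 AM–10:01 PM = 10 h 44 min; less 30 min break → 10 h 14 min
Thu: 10:26 AM–6:24 PM = 7 h 58 min; less 30 min break → 7 h 28 min
Fri: 6:03 AM–5:54 PM = 11 h 51 min; less 30 min break → 11 h 21 min
Sat: 5:58 AM–3:55 PM = 9 h 57 min; less 30 min break → 9 h 27 min
Total worked: 58 h 58 min = 3538 min.
Regular 44 h 0 min = 2640 min at $50.00/h; overtime 14 h 58 min = 898 min at $75.00/h.
Pay = (2640 × $50.00 + 898 × $75.00) ÷ 60 = $3322.50.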